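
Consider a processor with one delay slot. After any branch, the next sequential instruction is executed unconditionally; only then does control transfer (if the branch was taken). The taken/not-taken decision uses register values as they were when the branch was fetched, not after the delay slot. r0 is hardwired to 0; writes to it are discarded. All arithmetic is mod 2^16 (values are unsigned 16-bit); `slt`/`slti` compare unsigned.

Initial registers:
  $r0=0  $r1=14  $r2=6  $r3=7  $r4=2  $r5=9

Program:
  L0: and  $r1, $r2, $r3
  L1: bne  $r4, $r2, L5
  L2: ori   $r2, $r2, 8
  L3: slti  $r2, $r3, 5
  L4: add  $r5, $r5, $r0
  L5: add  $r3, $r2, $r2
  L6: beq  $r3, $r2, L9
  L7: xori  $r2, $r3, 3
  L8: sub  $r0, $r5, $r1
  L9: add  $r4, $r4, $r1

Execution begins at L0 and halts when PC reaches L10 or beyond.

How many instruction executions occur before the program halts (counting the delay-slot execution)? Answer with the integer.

#0 and  $r1, $r2, $r3 ; 0/6/6/7/2/9
#1 bne  $r4, $r2, L5 ; 0/6/6/7/2/9 ; →target
#2 ori   $r2, $r2, 8 ; 0/6/14/7/2/9
#5 add  $r3, $r2, $r2 ; 0/6/14/28/2/9
#6 beq  $r3, $r2, L9 ; 0/6/14/28/2/9 ; →fallthru
#7 xori  $r2, $r3, 3 ; 0/6/31/28/2/9
#8 sub  $r0, $r5, $r1 ; 0/6/31/28/2/9
#9 add  $r4, $r4, $r1 ; 0/6/31/28/8/9

8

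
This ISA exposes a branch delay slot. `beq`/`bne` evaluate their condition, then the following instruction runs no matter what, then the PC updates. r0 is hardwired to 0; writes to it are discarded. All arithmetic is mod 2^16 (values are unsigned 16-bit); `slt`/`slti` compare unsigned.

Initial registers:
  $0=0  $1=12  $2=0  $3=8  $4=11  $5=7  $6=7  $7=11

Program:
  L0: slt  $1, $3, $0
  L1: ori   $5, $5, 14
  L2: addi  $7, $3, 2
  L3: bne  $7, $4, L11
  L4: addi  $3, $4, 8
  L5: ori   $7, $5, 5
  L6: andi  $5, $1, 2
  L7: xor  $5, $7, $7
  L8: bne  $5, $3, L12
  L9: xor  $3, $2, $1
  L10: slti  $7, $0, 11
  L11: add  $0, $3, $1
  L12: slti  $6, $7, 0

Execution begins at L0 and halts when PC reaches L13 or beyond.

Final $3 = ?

  step pc=0: slt  $1, $3, $0  regs=(0,0,0,8,11,7,7,11)
  step pc=1: ori   $5, $5, 14  regs=(0,0,0,8,11,15,7,11)
  step pc=2: addi  $7, $3, 2  regs=(0,0,0,8,11,15,7,10)
  step pc=3: bne  $7, $4, L11  cond=T  regs=(0,0,0,8,11,15,7,10)
  step pc=4: addi  $3, $4, 8  regs=(0,0,0,19,11,15,7,10)
  step pc=11: add  $0, $3, $1  regs=(0,0,0,19,11,15,7,10)
  step pc=12: slti  $6, $7, 0  regs=(0,0,0,19,11,15,0,10)

19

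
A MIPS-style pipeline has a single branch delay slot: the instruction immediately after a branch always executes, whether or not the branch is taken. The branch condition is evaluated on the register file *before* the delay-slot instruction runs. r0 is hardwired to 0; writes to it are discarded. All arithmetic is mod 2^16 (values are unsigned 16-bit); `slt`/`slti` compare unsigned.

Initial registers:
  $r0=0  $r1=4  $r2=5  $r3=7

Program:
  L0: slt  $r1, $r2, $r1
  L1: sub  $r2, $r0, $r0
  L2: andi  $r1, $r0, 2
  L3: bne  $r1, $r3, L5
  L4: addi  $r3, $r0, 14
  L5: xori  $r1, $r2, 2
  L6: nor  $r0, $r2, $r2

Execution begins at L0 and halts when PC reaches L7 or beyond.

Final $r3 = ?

  step pc=0: slt  $r1, $r2, $r1  regs=(0,0,5,7)
  step pc=1: sub  $r2, $r0, $r0  regs=(0,0,0,7)
  step pc=2: andi  $r1, $r0, 2  regs=(0,0,0,7)
  step pc=3: bne  $r1, $r3, L5  cond=T  regs=(0,0,0,7)
  step pc=4: addi  $r3, $r0, 14  regs=(0,0,0,14)
  step pc=5: xori  $r1, $r2, 2  regs=(0,2,0,14)
  step pc=6: nor  $r0, $r2, $r2  regs=(0,2,0,14)

14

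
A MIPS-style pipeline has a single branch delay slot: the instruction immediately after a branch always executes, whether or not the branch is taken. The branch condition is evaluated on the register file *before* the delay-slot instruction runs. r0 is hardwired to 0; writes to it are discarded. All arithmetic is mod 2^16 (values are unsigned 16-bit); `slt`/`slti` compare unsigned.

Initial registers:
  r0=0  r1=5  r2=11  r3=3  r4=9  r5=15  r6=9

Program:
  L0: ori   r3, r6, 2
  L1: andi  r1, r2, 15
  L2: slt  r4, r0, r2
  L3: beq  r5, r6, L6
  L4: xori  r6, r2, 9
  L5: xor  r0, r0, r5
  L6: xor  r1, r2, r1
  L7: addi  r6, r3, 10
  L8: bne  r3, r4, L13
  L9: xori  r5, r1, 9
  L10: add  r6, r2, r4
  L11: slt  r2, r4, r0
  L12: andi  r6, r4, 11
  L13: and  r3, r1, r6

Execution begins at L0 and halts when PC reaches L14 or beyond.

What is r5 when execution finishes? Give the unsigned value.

#0 ori   r3, r6, 2 ; 0/5/11/11/9/15/9
#1 andi  r1, r2, 15 ; 0/11/11/11/9/15/9
#2 slt  r4, r0, r2 ; 0/11/11/11/1/15/9
#3 beq  r5, r6, L6 ; 0/11/11/11/1/15/9 ; →fallthru
#4 xori  r6, r2, 9 ; 0/11/11/11/1/15/2
#5 xor  r0, r0, r5 ; 0/11/11/11/1/15/2
#6 xor  r1, r2, r1 ; 0/0/11/11/1/15/2
#7 addi  r6, r3, 10 ; 0/0/11/11/1/15/21
#8 bne  r3, r4, L13 ; 0/0/11/11/1/15/21 ; →target
#9 xori  r5, r1, 9 ; 0/0/11/11/1/9/21
#13 and  r3, r1, r6 ; 0/0/11/0/1/9/21

9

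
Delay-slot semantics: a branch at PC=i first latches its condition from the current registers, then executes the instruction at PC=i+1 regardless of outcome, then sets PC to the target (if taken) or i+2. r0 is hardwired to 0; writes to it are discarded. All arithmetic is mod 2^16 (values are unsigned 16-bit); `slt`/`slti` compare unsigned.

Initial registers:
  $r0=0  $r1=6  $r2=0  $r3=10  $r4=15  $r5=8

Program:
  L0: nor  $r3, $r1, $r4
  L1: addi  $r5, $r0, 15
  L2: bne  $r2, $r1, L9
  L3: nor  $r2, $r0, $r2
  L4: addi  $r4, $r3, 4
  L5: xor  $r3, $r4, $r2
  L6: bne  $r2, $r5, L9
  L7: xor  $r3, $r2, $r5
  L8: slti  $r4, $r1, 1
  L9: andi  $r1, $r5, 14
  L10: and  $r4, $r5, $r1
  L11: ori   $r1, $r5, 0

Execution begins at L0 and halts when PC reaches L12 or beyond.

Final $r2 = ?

[0] nor  $r3, $r1, $r4  →  {$r0:0, $r1:6, $r2:0, $r3:65520, $r4:15, $r5:8}
[1] addi  $r5, $r0, 15  →  {$r0:0, $r1:6, $r2:0, $r3:65520, $r4:15, $r5:15}
[2] bne  $r2, $r1, L9  →  {$r0:0, $r1:6, $r2:0, $r3:65520, $r4:15, $r5:15}  ⟨branch taken⟩
[3] nor  $r2, $r0, $r2  →  {$r0:0, $r1:6, $r2:65535, $r3:65520, $r4:15, $r5:15}
[9] andi  $r1, $r5, 14  →  {$r0:0, $r1:14, $r2:65535, $r3:65520, $r4:15, $r5:15}
[10] and  $r4, $r5, $r1  →  {$r0:0, $r1:14, $r2:65535, $r3:65520, $r4:14, $r5:15}
[11] ori   $r1, $r5, 0  →  {$r0:0, $r1:15, $r2:65535, $r3:65520, $r4:14, $r5:15}

65535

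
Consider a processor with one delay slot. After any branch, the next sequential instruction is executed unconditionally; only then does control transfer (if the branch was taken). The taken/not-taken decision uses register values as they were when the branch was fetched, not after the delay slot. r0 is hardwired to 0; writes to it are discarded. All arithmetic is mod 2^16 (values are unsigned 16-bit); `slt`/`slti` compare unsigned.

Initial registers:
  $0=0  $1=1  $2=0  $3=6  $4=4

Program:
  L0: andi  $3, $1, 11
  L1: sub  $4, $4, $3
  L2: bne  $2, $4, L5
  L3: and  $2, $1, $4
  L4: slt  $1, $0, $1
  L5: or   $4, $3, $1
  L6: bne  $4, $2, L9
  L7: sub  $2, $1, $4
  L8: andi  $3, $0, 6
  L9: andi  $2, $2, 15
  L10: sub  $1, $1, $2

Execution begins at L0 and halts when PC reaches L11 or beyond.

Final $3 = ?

0

#0 andi  $3, $1, 11 ; 0/1/0/1/4
#1 sub  $4, $4, $3 ; 0/1/0/1/3
#2 bne  $2, $4, L5 ; 0/1/0/1/3 ; →target
#3 and  $2, $1, $4 ; 0/1/1/1/3
#5 or   $4, $3, $1 ; 0/1/1/1/1
#6 bne  $4, $2, L9 ; 0/1/1/1/1 ; →fallthru
#7 sub  $2, $1, $4 ; 0/1/0/1/1
#8 andi  $3, $0, 6 ; 0/1/0/0/1
#9 andi  $2, $2, 15 ; 0/1/0/0/1
#10 sub  $1, $1, $2 ; 0/1/0/0/1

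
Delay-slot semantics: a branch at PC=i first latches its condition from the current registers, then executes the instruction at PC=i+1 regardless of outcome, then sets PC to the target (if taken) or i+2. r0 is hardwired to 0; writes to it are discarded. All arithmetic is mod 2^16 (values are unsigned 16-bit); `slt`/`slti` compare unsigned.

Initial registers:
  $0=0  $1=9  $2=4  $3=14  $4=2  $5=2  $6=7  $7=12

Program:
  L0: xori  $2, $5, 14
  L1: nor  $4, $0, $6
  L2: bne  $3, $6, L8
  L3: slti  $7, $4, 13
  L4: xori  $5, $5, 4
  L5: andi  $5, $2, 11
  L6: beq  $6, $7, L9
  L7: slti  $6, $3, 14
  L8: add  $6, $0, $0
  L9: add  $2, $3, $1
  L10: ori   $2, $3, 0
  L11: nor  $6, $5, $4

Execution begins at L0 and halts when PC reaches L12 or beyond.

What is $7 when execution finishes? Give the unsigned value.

  step pc=0: xori  $2, $5, 14  regs=(0,9,12,14,2,2,7,12)
  step pc=1: nor  $4, $0, $6  regs=(0,9,12,14,65528,2,7,12)
  step pc=2: bne  $3, $6, L8  cond=T  regs=(0,9,12,14,65528,2,7,12)
  step pc=3: slti  $7, $4, 13  regs=(0,9,12,14,65528,2,7,0)
  step pc=8: add  $6, $0, $0  regs=(0,9,12,14,65528,2,0,0)
  step pc=9: add  $2, $3, $1  regs=(0,9,23,14,65528,2,0,0)
  step pc=10: ori   $2, $3, 0  regs=(0,9,14,14,65528,2,0,0)
  step pc=11: nor  $6, $5, $4  regs=(0,9,14,14,65528,2,5,0)

0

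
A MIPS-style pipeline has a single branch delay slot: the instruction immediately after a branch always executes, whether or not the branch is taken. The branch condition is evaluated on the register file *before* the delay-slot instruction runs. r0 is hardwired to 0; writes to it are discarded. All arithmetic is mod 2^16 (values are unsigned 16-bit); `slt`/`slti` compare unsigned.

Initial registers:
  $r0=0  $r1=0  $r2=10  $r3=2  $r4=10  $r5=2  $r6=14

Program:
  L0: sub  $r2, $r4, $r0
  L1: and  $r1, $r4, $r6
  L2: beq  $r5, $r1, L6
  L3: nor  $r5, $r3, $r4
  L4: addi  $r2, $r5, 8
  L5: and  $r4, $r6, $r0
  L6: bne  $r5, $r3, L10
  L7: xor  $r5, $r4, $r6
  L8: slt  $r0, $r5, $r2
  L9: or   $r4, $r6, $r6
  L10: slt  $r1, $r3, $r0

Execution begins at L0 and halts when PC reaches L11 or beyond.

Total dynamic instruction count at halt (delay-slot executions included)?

[0] sub  $r2, $r4, $r0  →  {$r0:0, $r1:0, $r2:10, $r3:2, $r4:10, $r5:2, $r6:14}
[1] and  $r1, $r4, $r6  →  {$r0:0, $r1:10, $r2:10, $r3:2, $r4:10, $r5:2, $r6:14}
[2] beq  $r5, $r1, L6  →  {$r0:0, $r1:10, $r2:10, $r3:2, $r4:10, $r5:2, $r6:14}  ⟨branch fallthrough⟩
[3] nor  $r5, $r3, $r4  →  {$r0:0, $r1:10, $r2:10, $r3:2, $r4:10, $r5:65525, $r6:14}
[4] addi  $r2, $r5, 8  →  {$r0:0, $r1:10, $r2:65533, $r3:2, $r4:10, $r5:65525, $r6:14}
[5] and  $r4, $r6, $r0  →  {$r0:0, $r1:10, $r2:65533, $r3:2, $r4:0, $r5:65525, $r6:14}
[6] bne  $r5, $r3, L10  →  {$r0:0, $r1:10, $r2:65533, $r3:2, $r4:0, $r5:65525, $r6:14}  ⟨branch taken⟩
[7] xor  $r5, $r4, $r6  →  {$r0:0, $r1:10, $r2:65533, $r3:2, $r4:0, $r5:14, $r6:14}
[10] slt  $r1, $r3, $r0  →  {$r0:0, $r1:0, $r2:65533, $r3:2, $r4:0, $r5:14, $r6:14}

9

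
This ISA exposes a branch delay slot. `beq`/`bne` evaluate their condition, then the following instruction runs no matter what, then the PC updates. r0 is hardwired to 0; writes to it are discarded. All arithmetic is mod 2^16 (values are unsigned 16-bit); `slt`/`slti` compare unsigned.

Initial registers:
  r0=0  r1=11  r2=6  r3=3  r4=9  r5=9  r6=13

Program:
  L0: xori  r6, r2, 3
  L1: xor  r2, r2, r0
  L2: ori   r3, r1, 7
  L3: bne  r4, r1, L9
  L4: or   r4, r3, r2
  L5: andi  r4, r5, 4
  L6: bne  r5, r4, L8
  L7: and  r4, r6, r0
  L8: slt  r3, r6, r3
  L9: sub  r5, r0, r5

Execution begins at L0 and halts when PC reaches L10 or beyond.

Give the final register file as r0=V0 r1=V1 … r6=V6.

r0=0 r1=11 r2=6 r3=15 r4=15 r5=65527 r6=5

#0 xori  r6, r2, 3 ; 0/11/6/3/9/9/5
#1 xor  r2, r2, r0 ; 0/11/6/3/9/9/5
#2 ori   r3, r1, 7 ; 0/11/6/15/9/9/5
#3 bne  r4, r1, L9 ; 0/11/6/15/9/9/5 ; →target
#4 or   r4, r3, r2 ; 0/11/6/15/15/9/5
#9 sub  r5, r0, r5 ; 0/11/6/15/15/65527/5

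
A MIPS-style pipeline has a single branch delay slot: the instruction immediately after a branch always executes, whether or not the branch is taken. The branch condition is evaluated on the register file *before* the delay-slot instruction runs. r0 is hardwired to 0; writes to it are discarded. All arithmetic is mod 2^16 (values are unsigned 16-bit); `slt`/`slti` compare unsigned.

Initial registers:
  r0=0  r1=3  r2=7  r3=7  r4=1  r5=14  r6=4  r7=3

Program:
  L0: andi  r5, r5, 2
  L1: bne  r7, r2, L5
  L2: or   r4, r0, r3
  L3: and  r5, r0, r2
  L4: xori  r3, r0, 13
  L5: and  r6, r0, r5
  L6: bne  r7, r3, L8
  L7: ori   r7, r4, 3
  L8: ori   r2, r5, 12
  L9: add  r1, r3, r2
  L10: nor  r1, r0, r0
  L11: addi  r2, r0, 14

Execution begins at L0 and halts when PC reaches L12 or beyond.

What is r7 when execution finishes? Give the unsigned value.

7

PC=0  andi  r5, r5, 2        | r0=0 r1=3 r2=7 r3=7 r4=1 r5=2 r6=4 r7=3
PC=1  bne  r7, r2, L5        | r0=0 r1=3 r2=7 r3=7 r4=1 r5=2 r6=4 r7=3  [TAKEN]
PC=2  or   r4, r0, r3        | r0=0 r1=3 r2=7 r3=7 r4=7 r5=2 r6=4 r7=3
PC=5  and  r6, r0, r5        | r0=0 r1=3 r2=7 r3=7 r4=7 r5=2 r6=0 r7=3
PC=6  bne  r7, r3, L8        | r0=0 r1=3 r2=7 r3=7 r4=7 r5=2 r6=0 r7=3  [TAKEN]
PC=7  ori   r7, r4, 3        | r0=0 r1=3 r2=7 r3=7 r4=7 r5=2 r6=0 r7=7
PC=8  ori   r2, r5, 12       | r0=0 r1=3 r2=14 r3=7 r4=7 r5=2 r6=0 r7=7
PC=9  add  r1, r3, r2        | r0=0 r1=21 r2=14 r3=7 r4=7 r5=2 r6=0 r7=7
PC=10 nor  r1, r0, r0        | r0=0 r1=65535 r2=14 r3=7 r4=7 r5=2 r6=0 r7=7
PC=11 addi  r2, r0, 14       | r0=0 r1=65535 r2=14 r3=7 r4=7 r5=2 r6=0 r7=7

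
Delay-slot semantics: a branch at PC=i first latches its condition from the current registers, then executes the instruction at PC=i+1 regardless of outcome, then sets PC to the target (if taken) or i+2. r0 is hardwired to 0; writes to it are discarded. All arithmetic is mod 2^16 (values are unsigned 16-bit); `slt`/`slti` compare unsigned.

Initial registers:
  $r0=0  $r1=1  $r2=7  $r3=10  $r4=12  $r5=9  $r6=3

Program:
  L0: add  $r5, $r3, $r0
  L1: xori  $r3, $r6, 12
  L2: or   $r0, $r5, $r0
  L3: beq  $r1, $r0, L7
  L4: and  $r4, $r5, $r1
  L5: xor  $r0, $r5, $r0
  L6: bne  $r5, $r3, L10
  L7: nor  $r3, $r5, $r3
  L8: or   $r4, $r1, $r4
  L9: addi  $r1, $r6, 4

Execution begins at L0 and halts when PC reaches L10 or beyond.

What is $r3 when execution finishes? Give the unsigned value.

[0] add  $r5, $r3, $r0  →  {$r0:0, $r1:1, $r2:7, $r3:10, $r4:12, $r5:10, $r6:3}
[1] xori  $r3, $r6, 12  →  {$r0:0, $r1:1, $r2:7, $r3:15, $r4:12, $r5:10, $r6:3}
[2] or   $r0, $r5, $r0  →  {$r0:0, $r1:1, $r2:7, $r3:15, $r4:12, $r5:10, $r6:3}
[3] beq  $r1, $r0, L7  →  {$r0:0, $r1:1, $r2:7, $r3:15, $r4:12, $r5:10, $r6:3}  ⟨branch fallthrough⟩
[4] and  $r4, $r5, $r1  →  {$r0:0, $r1:1, $r2:7, $r3:15, $r4:0, $r5:10, $r6:3}
[5] xor  $r0, $r5, $r0  →  {$r0:0, $r1:1, $r2:7, $r3:15, $r4:0, $r5:10, $r6:3}
[6] bne  $r5, $r3, L10  →  {$r0:0, $r1:1, $r2:7, $r3:15, $r4:0, $r5:10, $r6:3}  ⟨branch taken⟩
[7] nor  $r3, $r5, $r3  →  {$r0:0, $r1:1, $r2:7, $r3:65520, $r4:0, $r5:10, $r6:3}

65520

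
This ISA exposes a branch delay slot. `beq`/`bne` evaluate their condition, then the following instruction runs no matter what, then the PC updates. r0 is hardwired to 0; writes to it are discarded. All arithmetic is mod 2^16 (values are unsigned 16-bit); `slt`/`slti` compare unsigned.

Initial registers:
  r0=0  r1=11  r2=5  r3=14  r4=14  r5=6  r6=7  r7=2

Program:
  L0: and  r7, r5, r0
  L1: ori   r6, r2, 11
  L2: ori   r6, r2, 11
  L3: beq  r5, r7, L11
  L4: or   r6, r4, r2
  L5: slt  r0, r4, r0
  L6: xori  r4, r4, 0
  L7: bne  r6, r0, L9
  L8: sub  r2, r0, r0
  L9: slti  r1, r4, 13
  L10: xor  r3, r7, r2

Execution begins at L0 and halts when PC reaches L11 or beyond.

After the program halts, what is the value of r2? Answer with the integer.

PC=0  and  r7, r5, r0        | r0=0 r1=11 r2=5 r3=14 r4=14 r5=6 r6=7 r7=0
PC=1  ori   r6, r2, 11       | r0=0 r1=11 r2=5 r3=14 r4=14 r5=6 r6=15 r7=0
PC=2  ori   r6, r2, 11       | r0=0 r1=11 r2=5 r3=14 r4=14 r5=6 r6=15 r7=0
PC=3  beq  r5, r7, L11       | r0=0 r1=11 r2=5 r3=14 r4=14 r5=6 r6=15 r7=0  [not taken]
PC=4  or   r6, r4, r2        | r0=0 r1=11 r2=5 r3=14 r4=14 r5=6 r6=15 r7=0
PC=5  slt  r0, r4, r0        | r0=0 r1=11 r2=5 r3=14 r4=14 r5=6 r6=15 r7=0
PC=6  xori  r4, r4, 0        | r0=0 r1=11 r2=5 r3=14 r4=14 r5=6 r6=15 r7=0
PC=7  bne  r6, r0, L9        | r0=0 r1=11 r2=5 r3=14 r4=14 r5=6 r6=15 r7=0  [TAKEN]
PC=8  sub  r2, r0, r0        | r0=0 r1=11 r2=0 r3=14 r4=14 r5=6 r6=15 r7=0
PC=9  slti  r1, r4, 13       | r0=0 r1=0 r2=0 r3=14 r4=14 r5=6 r6=15 r7=0
PC=10 xor  r3, r7, r2        | r0=0 r1=0 r2=0 r3=0 r4=14 r5=6 r6=15 r7=0

0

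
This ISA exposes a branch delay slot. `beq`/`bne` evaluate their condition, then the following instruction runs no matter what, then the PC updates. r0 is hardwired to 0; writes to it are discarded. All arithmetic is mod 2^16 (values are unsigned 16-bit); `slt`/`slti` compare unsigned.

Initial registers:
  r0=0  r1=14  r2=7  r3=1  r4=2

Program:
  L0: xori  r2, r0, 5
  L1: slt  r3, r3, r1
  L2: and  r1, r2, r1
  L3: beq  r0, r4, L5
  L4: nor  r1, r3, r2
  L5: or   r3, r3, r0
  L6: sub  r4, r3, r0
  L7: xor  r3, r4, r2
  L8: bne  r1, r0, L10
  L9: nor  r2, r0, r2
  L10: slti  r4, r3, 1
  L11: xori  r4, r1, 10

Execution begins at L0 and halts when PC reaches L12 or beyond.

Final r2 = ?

PC=0  xori  r2, r0, 5        | r0=0 r1=14 r2=5 r3=1 r4=2
PC=1  slt  r3, r3, r1        | r0=0 r1=14 r2=5 r3=1 r4=2
PC=2  and  r1, r2, r1        | r0=0 r1=4 r2=5 r3=1 r4=2
PC=3  beq  r0, r4, L5        | r0=0 r1=4 r2=5 r3=1 r4=2  [not taken]
PC=4  nor  r1, r3, r2        | r0=0 r1=65530 r2=5 r3=1 r4=2
PC=5  or   r3, r3, r0        | r0=0 r1=65530 r2=5 r3=1 r4=2
PC=6  sub  r4, r3, r0        | r0=0 r1=65530 r2=5 r3=1 r4=1
PC=7  xor  r3, r4, r2        | r0=0 r1=65530 r2=5 r3=4 r4=1
PC=8  bne  r1, r0, L10       | r0=0 r1=65530 r2=5 r3=4 r4=1  [TAKEN]
PC=9  nor  r2, r0, r2        | r0=0 r1=65530 r2=65530 r3=4 r4=1
PC=10 slti  r4, r3, 1        | r0=0 r1=65530 r2=65530 r3=4 r4=0
PC=11 xori  r4, r1, 10       | r0=0 r1=65530 r2=65530 r3=4 r4=65520

65530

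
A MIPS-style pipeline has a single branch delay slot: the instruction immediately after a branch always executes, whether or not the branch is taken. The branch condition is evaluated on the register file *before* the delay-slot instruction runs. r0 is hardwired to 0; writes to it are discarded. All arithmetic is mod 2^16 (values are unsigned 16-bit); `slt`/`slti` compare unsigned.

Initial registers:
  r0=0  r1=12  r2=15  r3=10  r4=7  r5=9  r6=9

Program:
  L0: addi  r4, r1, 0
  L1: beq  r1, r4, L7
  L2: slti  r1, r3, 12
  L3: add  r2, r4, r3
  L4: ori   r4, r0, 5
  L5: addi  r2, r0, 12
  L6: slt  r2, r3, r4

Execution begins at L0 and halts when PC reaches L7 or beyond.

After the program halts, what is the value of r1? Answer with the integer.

1

PC=0  addi  r4, r1, 0        | r0=0 r1=12 r2=15 r3=10 r4=12 r5=9 r6=9
PC=1  beq  r1, r4, L7        | r0=0 r1=12 r2=15 r3=10 r4=12 r5=9 r6=9  [TAKEN]
PC=2  slti  r1, r3, 12       | r0=0 r1=1 r2=15 r3=10 r4=12 r5=9 r6=9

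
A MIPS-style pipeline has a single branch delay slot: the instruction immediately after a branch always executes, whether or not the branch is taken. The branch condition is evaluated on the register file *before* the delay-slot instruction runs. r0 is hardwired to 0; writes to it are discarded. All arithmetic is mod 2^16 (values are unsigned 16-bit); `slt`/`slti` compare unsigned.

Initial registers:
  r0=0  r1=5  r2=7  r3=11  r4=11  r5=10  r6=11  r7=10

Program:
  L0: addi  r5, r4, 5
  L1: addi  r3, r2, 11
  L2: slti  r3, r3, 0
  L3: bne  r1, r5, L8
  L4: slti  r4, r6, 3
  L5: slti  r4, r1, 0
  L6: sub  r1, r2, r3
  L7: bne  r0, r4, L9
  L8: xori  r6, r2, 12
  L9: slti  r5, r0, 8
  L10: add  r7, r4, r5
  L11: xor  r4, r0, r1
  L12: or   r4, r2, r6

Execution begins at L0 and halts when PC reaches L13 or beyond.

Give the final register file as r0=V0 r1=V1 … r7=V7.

r0=0 r1=5 r2=7 r3=0 r4=15 r5=1 r6=11 r7=1

  step pc=0: addi  r5, r4, 5  regs=(0,5,7,11,11,16,11,10)
  step pc=1: addi  r3, r2, 11  regs=(0,5,7,18,11,16,11,10)
  step pc=2: slti  r3, r3, 0  regs=(0,5,7,0,11,16,11,10)
  step pc=3: bne  r1, r5, L8  cond=T  regs=(0,5,7,0,11,16,11,10)
  step pc=4: slti  r4, r6, 3  regs=(0,5,7,0,0,16,11,10)
  step pc=8: xori  r6, r2, 12  regs=(0,5,7,0,0,16,11,10)
  step pc=9: slti  r5, r0, 8  regs=(0,5,7,0,0,1,11,10)
  step pc=10: add  r7, r4, r5  regs=(0,5,7,0,0,1,11,1)
  step pc=11: xor  r4, r0, r1  regs=(0,5,7,0,5,1,11,1)
  step pc=12: or   r4, r2, r6  regs=(0,5,7,0,15,1,11,1)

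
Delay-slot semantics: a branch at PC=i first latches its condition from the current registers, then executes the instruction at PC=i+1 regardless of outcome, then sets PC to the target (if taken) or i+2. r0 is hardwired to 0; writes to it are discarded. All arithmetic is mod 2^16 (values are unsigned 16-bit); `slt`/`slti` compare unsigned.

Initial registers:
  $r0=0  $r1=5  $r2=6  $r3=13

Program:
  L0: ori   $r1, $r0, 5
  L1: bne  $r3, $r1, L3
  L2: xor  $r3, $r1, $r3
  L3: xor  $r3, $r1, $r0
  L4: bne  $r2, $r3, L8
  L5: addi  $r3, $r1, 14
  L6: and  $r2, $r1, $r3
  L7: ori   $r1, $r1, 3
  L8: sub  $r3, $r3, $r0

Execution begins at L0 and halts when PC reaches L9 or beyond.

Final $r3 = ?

19

  step pc=0: ori   $r1, $r0, 5  regs=(0,5,6,13)
  step pc=1: bne  $r3, $r1, L3  cond=T  regs=(0,5,6,13)
  step pc=2: xor  $r3, $r1, $r3  regs=(0,5,6,8)
  step pc=3: xor  $r3, $r1, $r0  regs=(0,5,6,5)
  step pc=4: bne  $r2, $r3, L8  cond=T  regs=(0,5,6,5)
  step pc=5: addi  $r3, $r1, 14  regs=(0,5,6,19)
  step pc=8: sub  $r3, $r3, $r0  regs=(0,5,6,19)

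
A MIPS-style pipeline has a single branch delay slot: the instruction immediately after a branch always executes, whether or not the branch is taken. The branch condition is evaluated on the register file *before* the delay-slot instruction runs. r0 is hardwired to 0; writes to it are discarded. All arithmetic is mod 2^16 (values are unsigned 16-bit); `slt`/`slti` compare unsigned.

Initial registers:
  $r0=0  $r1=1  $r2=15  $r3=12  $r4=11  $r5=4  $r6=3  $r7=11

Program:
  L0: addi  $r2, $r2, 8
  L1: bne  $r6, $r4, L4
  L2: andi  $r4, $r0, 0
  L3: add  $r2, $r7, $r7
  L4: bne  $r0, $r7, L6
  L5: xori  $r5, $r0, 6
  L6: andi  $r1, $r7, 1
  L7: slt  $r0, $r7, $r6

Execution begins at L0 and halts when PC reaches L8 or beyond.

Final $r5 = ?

[0] addi  $r2, $r2, 8  →  {$r0:0, $r1:1, $r2:23, $r3:12, $r4:11, $r5:4, $r6:3, $r7:11}
[1] bne  $r6, $r4, L4  →  {$r0:0, $r1:1, $r2:23, $r3:12, $r4:11, $r5:4, $r6:3, $r7:11}  ⟨branch taken⟩
[2] andi  $r4, $r0, 0  →  {$r0:0, $r1:1, $r2:23, $r3:12, $r4:0, $r5:4, $r6:3, $r7:11}
[4] bne  $r0, $r7, L6  →  {$r0:0, $r1:1, $r2:23, $r3:12, $r4:0, $r5:4, $r6:3, $r7:11}  ⟨branch taken⟩
[5] xori  $r5, $r0, 6  →  {$r0:0, $r1:1, $r2:23, $r3:12, $r4:0, $r5:6, $r6:3, $r7:11}
[6] andi  $r1, $r7, 1  →  {$r0:0, $r1:1, $r2:23, $r3:12, $r4:0, $r5:6, $r6:3, $r7:11}
[7] slt  $r0, $r7, $r6  →  {$r0:0, $r1:1, $r2:23, $r3:12, $r4:0, $r5:6, $r6:3, $r7:11}

6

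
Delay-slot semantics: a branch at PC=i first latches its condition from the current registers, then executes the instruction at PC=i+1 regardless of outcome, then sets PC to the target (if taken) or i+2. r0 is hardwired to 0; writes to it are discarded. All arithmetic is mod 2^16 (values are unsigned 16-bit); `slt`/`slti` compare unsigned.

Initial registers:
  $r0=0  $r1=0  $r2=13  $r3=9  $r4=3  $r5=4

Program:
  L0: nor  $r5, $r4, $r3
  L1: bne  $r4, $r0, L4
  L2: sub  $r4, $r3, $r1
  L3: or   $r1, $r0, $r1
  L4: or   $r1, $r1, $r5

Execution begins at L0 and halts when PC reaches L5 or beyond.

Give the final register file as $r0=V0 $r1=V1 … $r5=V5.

PC=0  nor  $r5, $r4, $r3     | $r0=0 $r1=0 $r2=13 $r3=9 $r4=3 $r5=65524
PC=1  bne  $r4, $r0, L4      | $r0=0 $r1=0 $r2=13 $r3=9 $r4=3 $r5=65524  [TAKEN]
PC=2  sub  $r4, $r3, $r1     | $r0=0 $r1=0 $r2=13 $r3=9 $r4=9 $r5=65524
PC=4  or   $r1, $r1, $r5     | $r0=0 $r1=65524 $r2=13 $r3=9 $r4=9 $r5=65524

$r0=0 $r1=65524 $r2=13 $r3=9 $r4=9 $r5=65524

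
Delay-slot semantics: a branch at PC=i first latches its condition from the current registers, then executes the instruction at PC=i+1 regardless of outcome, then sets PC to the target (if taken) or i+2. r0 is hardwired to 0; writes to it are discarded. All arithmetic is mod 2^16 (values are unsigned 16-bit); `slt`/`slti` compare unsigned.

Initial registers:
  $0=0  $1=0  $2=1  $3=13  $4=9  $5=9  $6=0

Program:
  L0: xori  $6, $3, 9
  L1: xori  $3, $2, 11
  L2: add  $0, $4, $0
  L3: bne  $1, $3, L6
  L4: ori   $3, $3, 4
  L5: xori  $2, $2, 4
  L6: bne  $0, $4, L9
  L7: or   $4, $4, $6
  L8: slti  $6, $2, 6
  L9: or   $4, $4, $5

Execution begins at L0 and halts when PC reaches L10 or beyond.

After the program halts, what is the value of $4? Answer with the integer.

PC=0  xori  $6, $3, 9        | $0=0 $1=0 $2=1 $3=13 $4=9 $5=9 $6=4
PC=1  xori  $3, $2, 11       | $0=0 $1=0 $2=1 $3=10 $4=9 $5=9 $6=4
PC=2  add  $0, $4, $0        | $0=0 $1=0 $2=1 $3=10 $4=9 $5=9 $6=4
PC=3  bne  $1, $3, L6        | $0=0 $1=0 $2=1 $3=10 $4=9 $5=9 $6=4  [TAKEN]
PC=4  ori   $3, $3, 4        | $0=0 $1=0 $2=1 $3=14 $4=9 $5=9 $6=4
PC=6  bne  $0, $4, L9        | $0=0 $1=0 $2=1 $3=14 $4=9 $5=9 $6=4  [TAKEN]
PC=7  or   $4, $4, $6        | $0=0 $1=0 $2=1 $3=14 $4=13 $5=9 $6=4
PC=9  or   $4, $4, $5        | $0=0 $1=0 $2=1 $3=14 $4=13 $5=9 $6=4

13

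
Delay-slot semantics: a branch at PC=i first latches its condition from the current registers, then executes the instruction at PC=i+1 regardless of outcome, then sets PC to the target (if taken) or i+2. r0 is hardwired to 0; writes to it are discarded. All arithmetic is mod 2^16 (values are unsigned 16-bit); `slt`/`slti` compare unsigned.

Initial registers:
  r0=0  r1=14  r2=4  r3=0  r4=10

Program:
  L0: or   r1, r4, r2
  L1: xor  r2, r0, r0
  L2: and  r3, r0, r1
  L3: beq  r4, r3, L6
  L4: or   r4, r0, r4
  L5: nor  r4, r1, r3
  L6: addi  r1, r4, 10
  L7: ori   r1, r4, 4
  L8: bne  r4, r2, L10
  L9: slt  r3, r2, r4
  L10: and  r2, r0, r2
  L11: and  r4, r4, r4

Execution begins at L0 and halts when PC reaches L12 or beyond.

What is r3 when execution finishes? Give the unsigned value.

  step pc=0: or   r1, r4, r2  regs=(0,14,4,0,10)
  step pc=1: xor  r2, r0, r0  regs=(0,14,0,0,10)
  step pc=2: and  r3, r0, r1  regs=(0,14,0,0,10)
  step pc=3: beq  r4, r3, L6  cond=F  regs=(0,14,0,0,10)
  step pc=4: or   r4, r0, r4  regs=(0,14,0,0,10)
  step pc=5: nor  r4, r1, r3  regs=(0,14,0,0,65521)
  step pc=6: addi  r1, r4, 10  regs=(0,65531,0,0,65521)
  step pc=7: ori   r1, r4, 4  regs=(0,65525,0,0,65521)
  step pc=8: bne  r4, r2, L10  cond=T  regs=(0,65525,0,0,65521)
  step pc=9: slt  r3, r2, r4  regs=(0,65525,0,1,65521)
  step pc=10: and  r2, r0, r2  regs=(0,65525,0,1,65521)
  step pc=11: and  r4, r4, r4  regs=(0,65525,0,1,65521)

1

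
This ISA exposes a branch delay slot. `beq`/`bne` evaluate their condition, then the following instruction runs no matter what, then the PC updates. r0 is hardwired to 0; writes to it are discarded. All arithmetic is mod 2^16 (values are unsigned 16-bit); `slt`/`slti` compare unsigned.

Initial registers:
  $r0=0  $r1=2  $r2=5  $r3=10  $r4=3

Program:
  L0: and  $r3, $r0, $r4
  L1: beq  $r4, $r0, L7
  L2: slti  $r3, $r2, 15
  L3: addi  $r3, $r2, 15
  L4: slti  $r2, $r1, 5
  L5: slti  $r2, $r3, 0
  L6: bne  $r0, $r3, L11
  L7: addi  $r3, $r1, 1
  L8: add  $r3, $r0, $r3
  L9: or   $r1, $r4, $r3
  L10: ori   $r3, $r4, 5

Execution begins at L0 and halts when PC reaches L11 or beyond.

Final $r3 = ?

3

[0] and  $r3, $r0, $r4  →  {$r0:0, $r1:2, $r2:5, $r3:0, $r4:3}
[1] beq  $r4, $r0, L7  →  {$r0:0, $r1:2, $r2:5, $r3:0, $r4:3}  ⟨branch fallthrough⟩
[2] slti  $r3, $r2, 15  →  {$r0:0, $r1:2, $r2:5, $r3:1, $r4:3}
[3] addi  $r3, $r2, 15  →  {$r0:0, $r1:2, $r2:5, $r3:20, $r4:3}
[4] slti  $r2, $r1, 5  →  {$r0:0, $r1:2, $r2:1, $r3:20, $r4:3}
[5] slti  $r2, $r3, 0  →  {$r0:0, $r1:2, $r2:0, $r3:20, $r4:3}
[6] bne  $r0, $r3, L11  →  {$r0:0, $r1:2, $r2:0, $r3:20, $r4:3}  ⟨branch taken⟩
[7] addi  $r3, $r1, 1  →  {$r0:0, $r1:2, $r2:0, $r3:3, $r4:3}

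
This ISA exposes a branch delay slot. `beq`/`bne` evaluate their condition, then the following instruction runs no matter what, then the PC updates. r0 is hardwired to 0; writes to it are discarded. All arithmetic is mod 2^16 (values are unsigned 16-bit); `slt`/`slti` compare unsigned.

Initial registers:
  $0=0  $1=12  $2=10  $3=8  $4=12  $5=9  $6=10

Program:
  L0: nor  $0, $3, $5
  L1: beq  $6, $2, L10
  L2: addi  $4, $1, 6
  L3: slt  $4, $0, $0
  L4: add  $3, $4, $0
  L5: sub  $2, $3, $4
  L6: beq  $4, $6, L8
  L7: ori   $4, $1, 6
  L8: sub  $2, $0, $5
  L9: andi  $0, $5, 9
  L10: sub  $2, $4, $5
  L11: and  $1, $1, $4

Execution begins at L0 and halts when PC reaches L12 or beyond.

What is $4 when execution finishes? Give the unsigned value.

#0 nor  $0, $3, $5 ; 0/12/10/8/12/9/10
#1 beq  $6, $2, L10 ; 0/12/10/8/12/9/10 ; →target
#2 addi  $4, $1, 6 ; 0/12/10/8/18/9/10
#10 sub  $2, $4, $5 ; 0/12/9/8/18/9/10
#11 and  $1, $1, $4 ; 0/0/9/8/18/9/10

18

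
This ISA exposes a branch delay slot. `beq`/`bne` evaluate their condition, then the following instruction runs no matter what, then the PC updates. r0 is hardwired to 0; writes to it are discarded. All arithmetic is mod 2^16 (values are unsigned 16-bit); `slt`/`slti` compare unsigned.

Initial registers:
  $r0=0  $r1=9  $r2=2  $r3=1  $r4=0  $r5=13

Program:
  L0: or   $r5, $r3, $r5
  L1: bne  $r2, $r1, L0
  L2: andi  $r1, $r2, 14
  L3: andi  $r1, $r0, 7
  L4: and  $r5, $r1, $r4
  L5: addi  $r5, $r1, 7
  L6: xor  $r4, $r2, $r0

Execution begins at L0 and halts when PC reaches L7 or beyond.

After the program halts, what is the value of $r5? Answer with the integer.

7

  step pc=0: or   $r5, $r3, $r5  regs=(0,9,2,1,0,13)
  step pc=1: bne  $r2, $r1, L0  cond=T  regs=(0,9,2,1,0,13)
  step pc=2: andi  $r1, $r2, 14  regs=(0,2,2,1,0,13)
  step pc=0: or   $r5, $r3, $r5  regs=(0,2,2,1,0,13)
  step pc=1: bne  $r2, $r1, L0  cond=F  regs=(0,2,2,1,0,13)
  step pc=2: andi  $r1, $r2, 14  regs=(0,2,2,1,0,13)
  step pc=3: andi  $r1, $r0, 7  regs=(0,0,2,1,0,13)
  step pc=4: and  $r5, $r1, $r4  regs=(0,0,2,1,0,0)
  step pc=5: addi  $r5, $r1, 7  regs=(0,0,2,1,0,7)
  step pc=6: xor  $r4, $r2, $r0  regs=(0,0,2,1,2,7)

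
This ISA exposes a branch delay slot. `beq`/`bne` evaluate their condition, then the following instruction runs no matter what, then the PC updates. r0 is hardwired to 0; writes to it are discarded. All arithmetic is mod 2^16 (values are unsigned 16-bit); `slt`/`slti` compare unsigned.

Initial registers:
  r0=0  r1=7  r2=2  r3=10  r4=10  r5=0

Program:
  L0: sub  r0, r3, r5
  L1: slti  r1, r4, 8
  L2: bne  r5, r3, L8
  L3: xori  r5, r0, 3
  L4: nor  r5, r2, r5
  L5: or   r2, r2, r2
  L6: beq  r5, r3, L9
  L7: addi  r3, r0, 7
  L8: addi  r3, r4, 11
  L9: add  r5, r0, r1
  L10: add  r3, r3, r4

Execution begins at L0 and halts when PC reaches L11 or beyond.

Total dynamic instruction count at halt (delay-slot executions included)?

  step pc=0: sub  r0, r3, r5  regs=(0,7,2,10,10,0)
  step pc=1: slti  r1, r4, 8  regs=(0,0,2,10,10,0)
  step pc=2: bne  r5, r3, L8  cond=T  regs=(0,0,2,10,10,0)
  step pc=3: xori  r5, r0, 3  regs=(0,0,2,10,10,3)
  step pc=8: addi  r3, r4, 11  regs=(0,0,2,21,10,3)
  step pc=9: add  r5, r0, r1  regs=(0,0,2,21,10,0)
  step pc=10: add  r3, r3, r4  regs=(0,0,2,31,10,0)

7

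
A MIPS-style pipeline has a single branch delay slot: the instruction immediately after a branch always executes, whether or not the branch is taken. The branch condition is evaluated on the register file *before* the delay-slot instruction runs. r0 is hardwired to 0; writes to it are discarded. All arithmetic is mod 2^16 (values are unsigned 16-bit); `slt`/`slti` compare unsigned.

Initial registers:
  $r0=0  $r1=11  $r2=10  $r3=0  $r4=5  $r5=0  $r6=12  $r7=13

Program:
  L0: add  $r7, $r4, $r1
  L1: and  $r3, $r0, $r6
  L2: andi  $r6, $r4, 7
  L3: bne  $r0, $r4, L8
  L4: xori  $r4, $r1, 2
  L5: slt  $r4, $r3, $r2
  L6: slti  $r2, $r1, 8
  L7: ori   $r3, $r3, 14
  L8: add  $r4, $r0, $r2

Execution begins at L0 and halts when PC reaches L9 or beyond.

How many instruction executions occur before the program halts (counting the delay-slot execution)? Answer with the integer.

6

[0] add  $r7, $r4, $r1  →  {$r0:0, $r1:11, $r2:10, $r3:0, $r4:5, $r5:0, $r6:12, $r7:16}
[1] and  $r3, $r0, $r6  →  {$r0:0, $r1:11, $r2:10, $r3:0, $r4:5, $r5:0, $r6:12, $r7:16}
[2] andi  $r6, $r4, 7  →  {$r0:0, $r1:11, $r2:10, $r3:0, $r4:5, $r5:0, $r6:5, $r7:16}
[3] bne  $r0, $r4, L8  →  {$r0:0, $r1:11, $r2:10, $r3:0, $r4:5, $r5:0, $r6:5, $r7:16}  ⟨branch taken⟩
[4] xori  $r4, $r1, 2  →  {$r0:0, $r1:11, $r2:10, $r3:0, $r4:9, $r5:0, $r6:5, $r7:16}
[8] add  $r4, $r0, $r2  →  {$r0:0, $r1:11, $r2:10, $r3:0, $r4:10, $r5:0, $r6:5, $r7:16}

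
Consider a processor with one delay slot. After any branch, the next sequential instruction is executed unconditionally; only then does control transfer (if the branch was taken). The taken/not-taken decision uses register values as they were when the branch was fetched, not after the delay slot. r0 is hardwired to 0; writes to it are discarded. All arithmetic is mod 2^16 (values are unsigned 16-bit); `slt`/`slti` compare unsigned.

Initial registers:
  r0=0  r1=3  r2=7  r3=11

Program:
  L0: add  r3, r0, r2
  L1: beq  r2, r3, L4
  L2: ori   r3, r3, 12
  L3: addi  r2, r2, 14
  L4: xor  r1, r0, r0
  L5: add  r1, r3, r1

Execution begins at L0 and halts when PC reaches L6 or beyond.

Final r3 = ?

PC=0  add  r3, r0, r2        | r0=0 r1=3 r2=7 r3=7
PC=1  beq  r2, r3, L4        | r0=0 r1=3 r2=7 r3=7  [TAKEN]
PC=2  ori   r3, r3, 12       | r0=0 r1=3 r2=7 r3=15
PC=4  xor  r1, r0, r0        | r0=0 r1=0 r2=7 r3=15
PC=5  add  r1, r3, r1        | r0=0 r1=15 r2=7 r3=15

15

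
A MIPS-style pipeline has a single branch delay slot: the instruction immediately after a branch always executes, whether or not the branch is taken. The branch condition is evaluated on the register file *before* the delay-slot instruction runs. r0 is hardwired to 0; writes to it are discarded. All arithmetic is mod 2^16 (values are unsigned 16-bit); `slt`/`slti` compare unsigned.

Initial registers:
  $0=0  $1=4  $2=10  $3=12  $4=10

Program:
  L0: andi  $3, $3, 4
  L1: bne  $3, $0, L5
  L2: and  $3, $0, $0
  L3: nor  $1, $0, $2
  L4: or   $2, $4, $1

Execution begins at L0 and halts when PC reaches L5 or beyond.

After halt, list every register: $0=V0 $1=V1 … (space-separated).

PC=0  andi  $3, $3, 4        | $0=0 $1=4 $2=10 $3=4 $4=10
PC=1  bne  $3, $0, L5        | $0=0 $1=4 $2=10 $3=4 $4=10  [TAKEN]
PC=2  and  $3, $0, $0        | $0=0 $1=4 $2=10 $3=0 $4=10

$0=0 $1=4 $2=10 $3=0 $4=10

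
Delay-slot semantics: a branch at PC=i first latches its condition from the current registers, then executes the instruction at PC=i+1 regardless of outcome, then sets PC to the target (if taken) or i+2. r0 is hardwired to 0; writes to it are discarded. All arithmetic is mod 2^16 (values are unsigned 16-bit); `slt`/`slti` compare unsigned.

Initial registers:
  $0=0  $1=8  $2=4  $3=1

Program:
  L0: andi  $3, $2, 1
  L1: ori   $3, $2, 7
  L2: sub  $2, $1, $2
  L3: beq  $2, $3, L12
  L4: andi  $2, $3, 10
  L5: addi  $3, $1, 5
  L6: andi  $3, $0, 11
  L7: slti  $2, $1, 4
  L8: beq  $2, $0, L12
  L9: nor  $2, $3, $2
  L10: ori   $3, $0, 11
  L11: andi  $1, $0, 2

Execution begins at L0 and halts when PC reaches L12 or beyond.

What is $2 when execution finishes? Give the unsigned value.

  step pc=0: andi  $3, $2, 1  regs=(0,8,4,0)
  step pc=1: ori   $3, $2, 7  regs=(0,8,4,7)
  step pc=2: sub  $2, $1, $2  regs=(0,8,4,7)
  step pc=3: beq  $2, $3, L12  cond=F  regs=(0,8,4,7)
  step pc=4: andi  $2, $3, 10  regs=(0,8,2,7)
  step pc=5: addi  $3, $1, 5  regs=(0,8,2,13)
  step pc=6: andi  $3, $0, 11  regs=(0,8,2,0)
  step pc=7: slti  $2, $1, 4  regs=(0,8,0,0)
  step pc=8: beq  $2, $0, L12  cond=T  regs=(0,8,0,0)
  step pc=9: nor  $2, $3, $2  regs=(0,8,65535,0)

65535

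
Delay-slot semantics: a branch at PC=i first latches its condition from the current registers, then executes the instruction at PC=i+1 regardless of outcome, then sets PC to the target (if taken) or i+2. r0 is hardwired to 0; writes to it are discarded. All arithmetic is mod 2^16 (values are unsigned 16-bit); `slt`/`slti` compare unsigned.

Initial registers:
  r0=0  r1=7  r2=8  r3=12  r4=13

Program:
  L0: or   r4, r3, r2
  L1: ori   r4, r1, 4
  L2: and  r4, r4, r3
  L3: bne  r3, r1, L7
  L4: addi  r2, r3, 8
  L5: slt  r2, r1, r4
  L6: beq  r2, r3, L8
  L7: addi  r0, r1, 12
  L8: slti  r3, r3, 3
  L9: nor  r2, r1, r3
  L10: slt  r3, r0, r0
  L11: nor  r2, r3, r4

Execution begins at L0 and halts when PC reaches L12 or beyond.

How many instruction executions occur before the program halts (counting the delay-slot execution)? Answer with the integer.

  step pc=0: or   r4, r3, r2  regs=(0,7,8,12,12)
  step pc=1: ori   r4, r1, 4  regs=(0,7,8,12,7)
  step pc=2: and  r4, r4, r3  regs=(0,7,8,12,4)
  step pc=3: bne  r3, r1, L7  cond=T  regs=(0,7,8,12,4)
  step pc=4: addi  r2, r3, 8  regs=(0,7,20,12,4)
  step pc=7: addi  r0, r1, 12  regs=(0,7,20,12,4)
  step pc=8: slti  r3, r3, 3  regs=(0,7,20,0,4)
  step pc=9: nor  r2, r1, r3  regs=(0,7,65528,0,4)
  step pc=10: slt  r3, r0, r0  regs=(0,7,65528,0,4)
  step pc=11: nor  r2, r3, r4  regs=(0,7,65531,0,4)

10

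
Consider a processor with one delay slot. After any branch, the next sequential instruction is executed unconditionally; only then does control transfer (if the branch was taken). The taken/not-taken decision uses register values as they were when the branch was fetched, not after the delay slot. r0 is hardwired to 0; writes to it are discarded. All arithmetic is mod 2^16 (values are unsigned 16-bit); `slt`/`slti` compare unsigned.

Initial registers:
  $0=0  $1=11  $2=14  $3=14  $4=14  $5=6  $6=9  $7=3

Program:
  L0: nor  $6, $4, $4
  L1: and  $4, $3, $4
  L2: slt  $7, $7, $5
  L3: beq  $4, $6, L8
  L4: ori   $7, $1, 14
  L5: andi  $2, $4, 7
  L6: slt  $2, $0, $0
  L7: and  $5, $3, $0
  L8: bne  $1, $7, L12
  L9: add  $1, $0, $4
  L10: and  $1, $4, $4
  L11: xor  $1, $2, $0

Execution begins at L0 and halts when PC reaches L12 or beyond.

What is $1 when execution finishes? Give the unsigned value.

14

#0 nor  $6, $4, $4 ; 0/11/14/14/14/6/65521/3
#1 and  $4, $3, $4 ; 0/11/14/14/14/6/65521/3
#2 slt  $7, $7, $5 ; 0/11/14/14/14/6/65521/1
#3 beq  $4, $6, L8 ; 0/11/14/14/14/6/65521/1 ; →fallthru
#4 ori   $7, $1, 14 ; 0/11/14/14/14/6/65521/15
#5 andi  $2, $4, 7 ; 0/11/6/14/14/6/65521/15
#6 slt  $2, $0, $0 ; 0/11/0/14/14/6/65521/15
#7 and  $5, $3, $0 ; 0/11/0/14/14/0/65521/15
#8 bne  $1, $7, L12 ; 0/11/0/14/14/0/65521/15 ; →target
#9 add  $1, $0, $4 ; 0/14/0/14/14/0/65521/15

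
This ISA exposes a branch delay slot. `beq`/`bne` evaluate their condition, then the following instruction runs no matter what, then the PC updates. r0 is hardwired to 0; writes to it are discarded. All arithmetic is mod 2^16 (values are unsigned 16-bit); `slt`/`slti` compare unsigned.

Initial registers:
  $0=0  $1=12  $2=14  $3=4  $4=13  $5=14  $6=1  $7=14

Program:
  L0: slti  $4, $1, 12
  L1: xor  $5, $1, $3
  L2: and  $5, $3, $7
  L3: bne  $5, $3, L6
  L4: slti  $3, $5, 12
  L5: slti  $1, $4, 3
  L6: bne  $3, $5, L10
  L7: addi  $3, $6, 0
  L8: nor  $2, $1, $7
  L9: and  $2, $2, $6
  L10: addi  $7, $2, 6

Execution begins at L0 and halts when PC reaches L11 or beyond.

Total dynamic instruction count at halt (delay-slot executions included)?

#0 slti  $4, $1, 12 ; 0/12/14/4/0/14/1/14
#1 xor  $5, $1, $3 ; 0/12/14/4/0/8/1/14
#2 and  $5, $3, $7 ; 0/12/14/4/0/4/1/14
#3 bne  $5, $3, L6 ; 0/12/14/4/0/4/1/14 ; →fallthru
#4 slti  $3, $5, 12 ; 0/12/14/1/0/4/1/14
#5 slti  $1, $4, 3 ; 0/1/14/1/0/4/1/14
#6 bne  $3, $5, L10 ; 0/1/14/1/0/4/1/14 ; →target
#7 addi  $3, $6, 0 ; 0/1/14/1/0/4/1/14
#10 addi  $7, $2, 6 ; 0/1/14/1/0/4/1/20

9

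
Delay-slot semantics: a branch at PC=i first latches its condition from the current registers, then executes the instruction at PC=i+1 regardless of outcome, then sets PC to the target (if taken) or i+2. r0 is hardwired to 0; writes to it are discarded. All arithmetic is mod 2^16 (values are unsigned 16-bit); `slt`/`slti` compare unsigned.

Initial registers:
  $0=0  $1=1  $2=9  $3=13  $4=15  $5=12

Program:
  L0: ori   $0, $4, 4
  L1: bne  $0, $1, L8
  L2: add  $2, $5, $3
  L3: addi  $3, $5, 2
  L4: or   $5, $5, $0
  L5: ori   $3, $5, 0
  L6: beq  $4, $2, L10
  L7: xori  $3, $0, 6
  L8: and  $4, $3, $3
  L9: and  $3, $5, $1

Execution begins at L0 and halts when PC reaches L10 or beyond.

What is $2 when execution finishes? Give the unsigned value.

25

  step pc=0: ori   $0, $4, 4  regs=(0,1,9,13,15,12)
  step pc=1: bne  $0, $1, L8  cond=T  regs=(0,1,9,13,15,12)
  step pc=2: add  $2, $5, $3  regs=(0,1,25,13,15,12)
  step pc=8: and  $4, $3, $3  regs=(0,1,25,13,13,12)
  step pc=9: and  $3, $5, $1  regs=(0,1,25,0,13,12)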